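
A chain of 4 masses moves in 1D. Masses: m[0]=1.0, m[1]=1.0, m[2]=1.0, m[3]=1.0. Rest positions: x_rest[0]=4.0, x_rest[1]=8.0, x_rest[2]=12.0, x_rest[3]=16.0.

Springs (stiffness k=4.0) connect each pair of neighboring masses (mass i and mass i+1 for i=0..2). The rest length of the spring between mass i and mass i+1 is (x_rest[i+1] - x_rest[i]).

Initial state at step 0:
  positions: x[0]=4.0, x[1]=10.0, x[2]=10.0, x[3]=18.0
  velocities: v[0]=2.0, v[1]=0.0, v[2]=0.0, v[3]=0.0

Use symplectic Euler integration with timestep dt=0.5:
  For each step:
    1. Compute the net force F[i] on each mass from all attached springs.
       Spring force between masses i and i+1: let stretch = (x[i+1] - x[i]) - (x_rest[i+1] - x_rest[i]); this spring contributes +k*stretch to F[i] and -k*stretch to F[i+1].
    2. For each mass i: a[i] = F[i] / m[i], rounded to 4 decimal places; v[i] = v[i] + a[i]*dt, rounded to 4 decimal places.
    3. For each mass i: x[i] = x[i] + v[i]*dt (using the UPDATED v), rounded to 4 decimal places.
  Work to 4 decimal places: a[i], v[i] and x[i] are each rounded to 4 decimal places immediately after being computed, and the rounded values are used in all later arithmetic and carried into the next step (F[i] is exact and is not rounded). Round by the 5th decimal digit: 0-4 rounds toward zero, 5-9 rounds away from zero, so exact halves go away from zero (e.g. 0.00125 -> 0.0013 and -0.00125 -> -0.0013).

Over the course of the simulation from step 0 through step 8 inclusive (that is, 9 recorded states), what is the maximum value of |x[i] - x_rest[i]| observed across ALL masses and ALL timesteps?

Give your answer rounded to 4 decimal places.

Step 0: x=[4.0000 10.0000 10.0000 18.0000] v=[2.0000 0.0000 0.0000 0.0000]
Step 1: x=[7.0000 4.0000 18.0000 14.0000] v=[6.0000 -12.0000 16.0000 -8.0000]
Step 2: x=[3.0000 15.0000 8.0000 18.0000] v=[-8.0000 22.0000 -20.0000 8.0000]
Step 3: x=[7.0000 7.0000 15.0000 16.0000] v=[8.0000 -16.0000 14.0000 -4.0000]
Step 4: x=[7.0000 7.0000 15.0000 17.0000] v=[0.0000 0.0000 0.0000 2.0000]
Step 5: x=[3.0000 15.0000 9.0000 20.0000] v=[-8.0000 16.0000 -12.0000 6.0000]
Step 6: x=[7.0000 5.0000 20.0000 16.0000] v=[8.0000 -20.0000 22.0000 -8.0000]
Step 7: x=[5.0000 12.0000 12.0000 20.0000] v=[-4.0000 14.0000 -16.0000 8.0000]
Step 8: x=[6.0000 12.0000 12.0000 20.0000] v=[2.0000 0.0000 0.0000 0.0000]
Max displacement = 8.0000

Answer: 8.0000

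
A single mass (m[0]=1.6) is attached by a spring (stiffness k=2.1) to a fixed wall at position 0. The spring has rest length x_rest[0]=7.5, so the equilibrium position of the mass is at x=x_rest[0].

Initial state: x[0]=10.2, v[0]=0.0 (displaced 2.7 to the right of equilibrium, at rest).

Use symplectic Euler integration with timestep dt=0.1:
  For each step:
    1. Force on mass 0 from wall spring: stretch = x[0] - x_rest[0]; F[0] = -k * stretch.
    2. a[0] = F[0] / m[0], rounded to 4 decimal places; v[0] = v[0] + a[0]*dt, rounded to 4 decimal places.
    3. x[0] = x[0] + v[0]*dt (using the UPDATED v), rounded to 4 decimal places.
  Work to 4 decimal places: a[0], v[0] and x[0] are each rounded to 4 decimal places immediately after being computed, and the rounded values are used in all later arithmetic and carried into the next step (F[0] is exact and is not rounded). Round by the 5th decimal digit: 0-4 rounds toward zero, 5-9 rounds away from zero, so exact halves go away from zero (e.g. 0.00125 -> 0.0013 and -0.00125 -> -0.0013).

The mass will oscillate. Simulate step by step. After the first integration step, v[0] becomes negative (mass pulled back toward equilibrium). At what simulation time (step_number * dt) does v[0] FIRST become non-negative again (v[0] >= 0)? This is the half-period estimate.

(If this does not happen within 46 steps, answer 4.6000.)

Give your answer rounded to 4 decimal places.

Step 0: x=[10.2000] v=[0.0000]
Step 1: x=[10.1646] v=[-0.3544]
Step 2: x=[10.0942] v=[-0.7041]
Step 3: x=[9.9897] v=[-1.0446]
Step 4: x=[9.8526] v=[-1.3714]
Step 5: x=[9.6846] v=[-1.6802]
Step 6: x=[9.4879] v=[-1.9669]
Step 7: x=[9.2651] v=[-2.2278]
Step 8: x=[9.0192] v=[-2.4595]
Step 9: x=[8.7533] v=[-2.6589]
Step 10: x=[8.4710] v=[-2.8234]
Step 11: x=[8.1759] v=[-2.9508]
Step 12: x=[7.8720] v=[-3.0395]
Step 13: x=[7.5632] v=[-3.0883]
Step 14: x=[7.2535] v=[-3.0966]
Step 15: x=[6.9471] v=[-3.0643]
Step 16: x=[6.6479] v=[-2.9917]
Step 17: x=[6.3599] v=[-2.8799]
Step 18: x=[6.0869] v=[-2.7303]
Step 19: x=[5.8324] v=[-2.5448]
Step 20: x=[5.5998] v=[-2.3259]
Step 21: x=[5.3922] v=[-2.0765]
Step 22: x=[5.2122] v=[-1.7999]
Step 23: x=[5.0622] v=[-1.4996]
Step 24: x=[4.9442] v=[-1.1796]
Step 25: x=[4.8598] v=[-0.8442]
Step 26: x=[4.8100] v=[-0.4977]
Step 27: x=[4.7955] v=[-0.1446]
Step 28: x=[4.8165] v=[0.2104]
First v>=0 after going negative at step 28, time=2.8000

Answer: 2.8000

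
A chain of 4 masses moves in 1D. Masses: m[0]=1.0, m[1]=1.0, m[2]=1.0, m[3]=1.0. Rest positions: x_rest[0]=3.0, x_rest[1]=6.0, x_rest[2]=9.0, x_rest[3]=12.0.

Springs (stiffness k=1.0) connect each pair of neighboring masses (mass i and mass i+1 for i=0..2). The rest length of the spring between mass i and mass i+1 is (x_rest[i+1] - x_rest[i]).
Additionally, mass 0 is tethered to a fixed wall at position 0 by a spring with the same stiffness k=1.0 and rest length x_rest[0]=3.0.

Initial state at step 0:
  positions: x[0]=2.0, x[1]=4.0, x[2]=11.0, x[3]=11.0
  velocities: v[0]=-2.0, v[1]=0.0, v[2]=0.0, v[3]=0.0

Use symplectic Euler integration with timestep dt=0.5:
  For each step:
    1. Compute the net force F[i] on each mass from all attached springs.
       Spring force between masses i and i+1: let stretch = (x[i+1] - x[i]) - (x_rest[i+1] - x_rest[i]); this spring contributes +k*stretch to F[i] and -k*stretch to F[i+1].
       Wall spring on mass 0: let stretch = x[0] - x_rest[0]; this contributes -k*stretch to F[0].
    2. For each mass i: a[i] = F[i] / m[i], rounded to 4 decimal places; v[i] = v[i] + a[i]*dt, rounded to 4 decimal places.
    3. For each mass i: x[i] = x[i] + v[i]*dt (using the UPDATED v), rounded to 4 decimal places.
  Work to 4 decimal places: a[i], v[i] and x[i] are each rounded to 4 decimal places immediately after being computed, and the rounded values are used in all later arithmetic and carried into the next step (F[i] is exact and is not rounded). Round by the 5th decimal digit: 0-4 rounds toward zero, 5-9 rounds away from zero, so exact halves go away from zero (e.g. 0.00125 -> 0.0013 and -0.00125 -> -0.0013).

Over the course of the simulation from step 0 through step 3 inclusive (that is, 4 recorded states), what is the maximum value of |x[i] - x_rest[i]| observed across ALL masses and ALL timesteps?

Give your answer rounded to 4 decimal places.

Answer: 2.7969

Derivation:
Step 0: x=[2.0000 4.0000 11.0000 11.0000] v=[-2.0000 0.0000 0.0000 0.0000]
Step 1: x=[1.0000 5.2500 9.2500 11.7500] v=[-2.0000 2.5000 -3.5000 1.5000]
Step 2: x=[0.8125 6.4375 7.1250 12.6250] v=[-0.3750 2.3750 -4.2500 1.7500]
Step 3: x=[1.8282 6.3906 6.2031 12.8750] v=[2.0313 -0.0938 -1.8438 0.5000]
Max displacement = 2.7969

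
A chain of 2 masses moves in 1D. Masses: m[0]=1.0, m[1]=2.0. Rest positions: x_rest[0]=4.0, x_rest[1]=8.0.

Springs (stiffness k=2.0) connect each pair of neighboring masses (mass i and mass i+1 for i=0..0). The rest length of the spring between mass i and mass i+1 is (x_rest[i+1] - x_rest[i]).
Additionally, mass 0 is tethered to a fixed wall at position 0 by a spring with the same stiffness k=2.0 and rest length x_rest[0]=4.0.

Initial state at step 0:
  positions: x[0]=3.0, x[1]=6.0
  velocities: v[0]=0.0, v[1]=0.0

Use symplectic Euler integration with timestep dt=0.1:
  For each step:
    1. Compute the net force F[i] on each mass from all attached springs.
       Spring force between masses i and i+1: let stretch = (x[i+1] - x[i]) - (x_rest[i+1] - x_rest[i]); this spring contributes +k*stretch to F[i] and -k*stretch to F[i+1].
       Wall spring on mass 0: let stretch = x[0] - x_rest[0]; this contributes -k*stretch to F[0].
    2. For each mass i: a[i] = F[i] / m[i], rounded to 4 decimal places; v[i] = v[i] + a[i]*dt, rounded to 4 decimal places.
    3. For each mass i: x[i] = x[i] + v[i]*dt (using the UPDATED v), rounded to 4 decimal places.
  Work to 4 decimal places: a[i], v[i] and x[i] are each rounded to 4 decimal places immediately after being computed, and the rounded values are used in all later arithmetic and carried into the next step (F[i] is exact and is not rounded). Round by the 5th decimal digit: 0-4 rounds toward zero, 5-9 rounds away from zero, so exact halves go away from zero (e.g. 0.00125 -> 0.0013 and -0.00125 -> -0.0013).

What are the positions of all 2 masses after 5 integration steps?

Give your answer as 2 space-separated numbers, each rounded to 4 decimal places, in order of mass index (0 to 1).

Step 0: x=[3.0000 6.0000] v=[0.0000 0.0000]
Step 1: x=[3.0000 6.0100] v=[0.0000 0.1000]
Step 2: x=[3.0002 6.0299] v=[0.0020 0.1990]
Step 3: x=[3.0010 6.0595] v=[0.0079 0.2960]
Step 4: x=[3.0029 6.0985] v=[0.0194 0.3902]
Step 5: x=[3.0067 6.1466] v=[0.0379 0.4806]

Answer: 3.0067 6.1466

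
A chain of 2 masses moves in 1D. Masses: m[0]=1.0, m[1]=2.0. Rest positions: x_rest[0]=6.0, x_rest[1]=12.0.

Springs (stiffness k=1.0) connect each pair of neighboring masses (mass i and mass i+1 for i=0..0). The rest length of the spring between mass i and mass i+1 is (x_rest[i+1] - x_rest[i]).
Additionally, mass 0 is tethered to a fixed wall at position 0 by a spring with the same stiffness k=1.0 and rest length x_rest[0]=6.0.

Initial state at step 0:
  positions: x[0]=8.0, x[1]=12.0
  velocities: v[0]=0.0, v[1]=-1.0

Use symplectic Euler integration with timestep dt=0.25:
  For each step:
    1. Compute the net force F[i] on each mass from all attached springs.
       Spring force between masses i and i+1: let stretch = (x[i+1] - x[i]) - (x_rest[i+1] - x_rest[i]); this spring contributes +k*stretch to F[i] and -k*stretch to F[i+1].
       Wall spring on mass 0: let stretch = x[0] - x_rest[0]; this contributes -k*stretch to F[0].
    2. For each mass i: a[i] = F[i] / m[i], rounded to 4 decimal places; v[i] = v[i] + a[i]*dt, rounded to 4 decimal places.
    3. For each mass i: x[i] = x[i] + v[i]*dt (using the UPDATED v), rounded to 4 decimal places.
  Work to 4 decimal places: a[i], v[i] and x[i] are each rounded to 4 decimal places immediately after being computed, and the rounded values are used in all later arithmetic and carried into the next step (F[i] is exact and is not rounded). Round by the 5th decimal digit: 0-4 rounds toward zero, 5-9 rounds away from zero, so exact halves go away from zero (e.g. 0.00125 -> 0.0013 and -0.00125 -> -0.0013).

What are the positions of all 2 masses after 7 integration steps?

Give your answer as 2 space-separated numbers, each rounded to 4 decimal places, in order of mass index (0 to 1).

Step 0: x=[8.0000 12.0000] v=[0.0000 -1.0000]
Step 1: x=[7.7500 11.8125] v=[-1.0000 -0.7500]
Step 2: x=[7.2695 11.6856] v=[-1.9219 -0.5078]
Step 3: x=[6.6107 11.6082] v=[-2.6353 -0.3098]
Step 4: x=[5.8511 11.5621] v=[-3.0386 -0.1845]
Step 5: x=[5.0827 11.5250] v=[-3.0736 -0.1484]
Step 6: x=[4.3993 11.4741] v=[-2.7337 -0.2037]
Step 7: x=[3.8831 11.3896] v=[-2.0648 -0.3381]

Answer: 3.8831 11.3896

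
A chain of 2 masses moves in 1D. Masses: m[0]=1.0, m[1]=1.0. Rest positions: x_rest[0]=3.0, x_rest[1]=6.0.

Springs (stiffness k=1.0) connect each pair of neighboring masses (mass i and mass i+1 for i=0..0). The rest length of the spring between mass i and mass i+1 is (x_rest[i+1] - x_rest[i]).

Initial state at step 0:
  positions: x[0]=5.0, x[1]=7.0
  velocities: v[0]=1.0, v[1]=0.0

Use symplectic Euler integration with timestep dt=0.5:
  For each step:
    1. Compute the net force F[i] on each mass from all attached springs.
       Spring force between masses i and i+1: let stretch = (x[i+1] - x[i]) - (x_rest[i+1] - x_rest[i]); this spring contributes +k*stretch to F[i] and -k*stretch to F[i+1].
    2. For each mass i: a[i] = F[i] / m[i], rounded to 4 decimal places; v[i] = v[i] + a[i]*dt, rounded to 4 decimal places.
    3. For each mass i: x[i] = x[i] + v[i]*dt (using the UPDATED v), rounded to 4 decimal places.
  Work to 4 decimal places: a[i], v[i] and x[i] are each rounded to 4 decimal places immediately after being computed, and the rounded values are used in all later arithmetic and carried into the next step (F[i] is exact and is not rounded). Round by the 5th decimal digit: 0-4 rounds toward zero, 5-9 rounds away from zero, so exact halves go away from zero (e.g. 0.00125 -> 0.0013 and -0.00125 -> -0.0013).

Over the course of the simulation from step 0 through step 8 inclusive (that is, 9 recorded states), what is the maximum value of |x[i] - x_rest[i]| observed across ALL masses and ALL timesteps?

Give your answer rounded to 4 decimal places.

Answer: 3.8479

Derivation:
Step 0: x=[5.0000 7.0000] v=[1.0000 0.0000]
Step 1: x=[5.2500 7.2500] v=[0.5000 0.5000]
Step 2: x=[5.2500 7.7500] v=[0.0000 1.0000]
Step 3: x=[5.1250 8.3750] v=[-0.2500 1.2500]
Step 4: x=[5.0625 8.9375] v=[-0.1250 1.1250]
Step 5: x=[5.2188 9.2813] v=[0.3125 0.6875]
Step 6: x=[5.6407 9.3595] v=[0.8438 0.1563]
Step 7: x=[6.2423 9.2580] v=[1.2032 -0.2031]
Step 8: x=[6.8479 9.1525] v=[1.2111 -0.2110]
Max displacement = 3.8479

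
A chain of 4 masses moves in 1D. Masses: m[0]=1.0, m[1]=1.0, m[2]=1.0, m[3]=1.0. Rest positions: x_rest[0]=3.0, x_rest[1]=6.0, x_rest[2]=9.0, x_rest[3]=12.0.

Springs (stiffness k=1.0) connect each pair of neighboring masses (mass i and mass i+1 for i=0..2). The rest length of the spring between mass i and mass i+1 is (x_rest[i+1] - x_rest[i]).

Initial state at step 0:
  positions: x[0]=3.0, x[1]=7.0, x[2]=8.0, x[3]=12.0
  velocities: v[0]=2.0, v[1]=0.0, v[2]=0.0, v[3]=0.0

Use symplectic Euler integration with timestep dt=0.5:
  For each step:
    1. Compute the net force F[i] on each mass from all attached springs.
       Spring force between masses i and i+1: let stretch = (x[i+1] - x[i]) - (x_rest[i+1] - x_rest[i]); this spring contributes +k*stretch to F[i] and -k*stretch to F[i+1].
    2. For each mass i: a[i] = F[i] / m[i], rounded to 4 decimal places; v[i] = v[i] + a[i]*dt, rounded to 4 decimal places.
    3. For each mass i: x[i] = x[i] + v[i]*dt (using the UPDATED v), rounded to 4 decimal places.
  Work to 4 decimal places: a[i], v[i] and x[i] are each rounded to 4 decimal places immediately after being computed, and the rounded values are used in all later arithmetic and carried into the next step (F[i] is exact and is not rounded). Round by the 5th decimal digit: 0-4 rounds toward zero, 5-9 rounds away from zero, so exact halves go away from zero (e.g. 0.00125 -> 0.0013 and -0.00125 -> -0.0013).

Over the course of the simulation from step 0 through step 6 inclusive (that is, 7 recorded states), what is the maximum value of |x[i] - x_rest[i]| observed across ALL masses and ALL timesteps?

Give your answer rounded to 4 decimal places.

Answer: 3.1486

Derivation:
Step 0: x=[3.0000 7.0000 8.0000 12.0000] v=[2.0000 0.0000 0.0000 0.0000]
Step 1: x=[4.2500 6.2500 8.7500 11.7500] v=[2.5000 -1.5000 1.5000 -0.5000]
Step 2: x=[5.2500 5.6250 9.6250 11.5000] v=[2.0000 -1.2500 1.7500 -0.5000]
Step 3: x=[5.5938 5.9063 9.9688 11.5313] v=[0.6875 0.5625 0.6875 0.0625]
Step 4: x=[5.2657 7.1251 9.6876 11.9220] v=[-0.6563 2.4375 -0.5625 0.7813]
Step 5: x=[4.6524 8.5197 9.3243 12.5041] v=[-1.2266 2.7891 -0.7266 1.1641]
Step 6: x=[4.2559 9.1486 9.5548 13.0412] v=[-0.7930 1.2578 0.4610 1.0742]
Max displacement = 3.1486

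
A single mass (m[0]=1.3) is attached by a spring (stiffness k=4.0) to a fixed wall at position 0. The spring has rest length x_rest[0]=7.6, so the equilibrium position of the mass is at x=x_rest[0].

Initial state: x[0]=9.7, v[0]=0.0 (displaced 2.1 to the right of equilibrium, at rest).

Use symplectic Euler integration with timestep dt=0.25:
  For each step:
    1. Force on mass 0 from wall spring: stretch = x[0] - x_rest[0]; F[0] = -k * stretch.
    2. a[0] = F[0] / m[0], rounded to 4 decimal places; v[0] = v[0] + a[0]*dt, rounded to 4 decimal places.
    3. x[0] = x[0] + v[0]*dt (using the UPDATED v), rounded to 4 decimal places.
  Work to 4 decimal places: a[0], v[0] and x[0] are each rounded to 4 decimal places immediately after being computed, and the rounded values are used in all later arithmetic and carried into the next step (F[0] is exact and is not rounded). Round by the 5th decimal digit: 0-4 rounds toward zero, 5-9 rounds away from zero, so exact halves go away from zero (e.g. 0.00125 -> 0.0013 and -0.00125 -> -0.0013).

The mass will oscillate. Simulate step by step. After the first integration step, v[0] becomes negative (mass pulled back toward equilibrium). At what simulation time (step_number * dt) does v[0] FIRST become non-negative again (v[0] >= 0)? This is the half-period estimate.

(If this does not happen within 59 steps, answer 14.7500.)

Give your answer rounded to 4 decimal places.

Step 0: x=[9.7000] v=[0.0000]
Step 1: x=[9.2962] v=[-1.6154]
Step 2: x=[8.5662] v=[-2.9202]
Step 3: x=[7.6504] v=[-3.6634]
Step 4: x=[6.7249] v=[-3.7022]
Step 5: x=[5.9676] v=[-3.0291]
Step 6: x=[5.5243] v=[-1.7734]
Step 7: x=[5.4801] v=[-0.1767]
Step 8: x=[5.8436] v=[1.4540]
First v>=0 after going negative at step 8, time=2.0000

Answer: 2.0000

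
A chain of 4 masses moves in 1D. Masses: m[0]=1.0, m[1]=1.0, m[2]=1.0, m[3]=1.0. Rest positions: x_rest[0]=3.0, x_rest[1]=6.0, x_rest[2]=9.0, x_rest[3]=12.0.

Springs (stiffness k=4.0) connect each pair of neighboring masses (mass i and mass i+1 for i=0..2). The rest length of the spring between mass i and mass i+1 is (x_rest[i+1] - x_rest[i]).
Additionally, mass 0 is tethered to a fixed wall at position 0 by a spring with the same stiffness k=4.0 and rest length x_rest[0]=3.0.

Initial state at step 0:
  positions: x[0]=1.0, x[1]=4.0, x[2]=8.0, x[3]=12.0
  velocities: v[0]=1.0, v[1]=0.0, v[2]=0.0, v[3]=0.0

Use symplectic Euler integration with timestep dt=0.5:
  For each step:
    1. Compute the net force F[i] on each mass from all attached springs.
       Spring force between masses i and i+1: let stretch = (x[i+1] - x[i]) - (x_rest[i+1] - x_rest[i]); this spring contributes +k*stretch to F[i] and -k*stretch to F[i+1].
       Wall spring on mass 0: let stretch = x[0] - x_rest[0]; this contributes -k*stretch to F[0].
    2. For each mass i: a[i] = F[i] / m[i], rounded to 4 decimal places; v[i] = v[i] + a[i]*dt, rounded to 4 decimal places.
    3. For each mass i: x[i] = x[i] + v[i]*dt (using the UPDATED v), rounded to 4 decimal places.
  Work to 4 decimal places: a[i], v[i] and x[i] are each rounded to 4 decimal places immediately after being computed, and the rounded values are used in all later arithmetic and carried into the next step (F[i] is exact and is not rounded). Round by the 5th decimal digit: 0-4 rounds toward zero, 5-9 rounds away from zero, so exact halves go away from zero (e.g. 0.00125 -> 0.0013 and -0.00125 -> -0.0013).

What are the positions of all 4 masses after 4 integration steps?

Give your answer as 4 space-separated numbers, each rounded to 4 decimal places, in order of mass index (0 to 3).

Answer: 3.0000 6.0000 9.0000 12.5000

Derivation:
Step 0: x=[1.0000 4.0000 8.0000 12.0000] v=[1.0000 0.0000 0.0000 0.0000]
Step 1: x=[3.5000 5.0000 8.0000 11.0000] v=[5.0000 2.0000 0.0000 -2.0000]
Step 2: x=[4.0000 7.5000 8.0000 10.0000] v=[1.0000 5.0000 0.0000 -2.0000]
Step 3: x=[4.0000 7.0000 9.5000 10.0000] v=[0.0000 -1.0000 3.0000 0.0000]
Step 4: x=[3.0000 6.0000 9.0000 12.5000] v=[-2.0000 -2.0000 -1.0000 5.0000]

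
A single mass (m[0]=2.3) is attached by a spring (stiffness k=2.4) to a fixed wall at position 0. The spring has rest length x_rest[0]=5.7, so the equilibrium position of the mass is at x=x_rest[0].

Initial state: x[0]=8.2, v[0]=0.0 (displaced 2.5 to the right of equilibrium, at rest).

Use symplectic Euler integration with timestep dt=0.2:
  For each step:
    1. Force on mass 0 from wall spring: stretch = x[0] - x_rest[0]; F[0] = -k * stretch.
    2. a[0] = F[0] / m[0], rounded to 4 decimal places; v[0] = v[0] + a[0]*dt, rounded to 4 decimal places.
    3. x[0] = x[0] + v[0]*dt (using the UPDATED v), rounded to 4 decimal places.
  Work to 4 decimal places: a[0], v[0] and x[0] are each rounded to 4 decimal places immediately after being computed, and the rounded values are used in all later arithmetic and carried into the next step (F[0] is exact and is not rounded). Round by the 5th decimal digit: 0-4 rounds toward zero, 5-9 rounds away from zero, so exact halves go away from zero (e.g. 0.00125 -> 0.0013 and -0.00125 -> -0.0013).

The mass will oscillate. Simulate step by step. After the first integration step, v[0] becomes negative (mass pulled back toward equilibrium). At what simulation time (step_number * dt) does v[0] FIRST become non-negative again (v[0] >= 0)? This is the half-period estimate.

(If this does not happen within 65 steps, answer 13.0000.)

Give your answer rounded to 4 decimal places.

Step 0: x=[8.2000] v=[0.0000]
Step 1: x=[8.0957] v=[-0.5217]
Step 2: x=[7.8914] v=[-1.0217]
Step 3: x=[7.5956] v=[-1.4790]
Step 4: x=[7.2207] v=[-1.8746]
Step 5: x=[6.7823] v=[-2.1920]
Step 6: x=[6.2987] v=[-2.4179]
Step 7: x=[5.7901] v=[-2.5428]
Step 8: x=[5.2778] v=[-2.5616]
Step 9: x=[4.7831] v=[-2.4735]
Step 10: x=[4.3267] v=[-2.2821]
Step 11: x=[3.9276] v=[-1.9955]
Step 12: x=[3.6025] v=[-1.6256]
Step 13: x=[3.3649] v=[-1.1879]
Step 14: x=[3.2248] v=[-0.7006]
Step 15: x=[3.1880] v=[-0.1840]
Step 16: x=[3.2560] v=[0.3402]
First v>=0 after going negative at step 16, time=3.2000

Answer: 3.2000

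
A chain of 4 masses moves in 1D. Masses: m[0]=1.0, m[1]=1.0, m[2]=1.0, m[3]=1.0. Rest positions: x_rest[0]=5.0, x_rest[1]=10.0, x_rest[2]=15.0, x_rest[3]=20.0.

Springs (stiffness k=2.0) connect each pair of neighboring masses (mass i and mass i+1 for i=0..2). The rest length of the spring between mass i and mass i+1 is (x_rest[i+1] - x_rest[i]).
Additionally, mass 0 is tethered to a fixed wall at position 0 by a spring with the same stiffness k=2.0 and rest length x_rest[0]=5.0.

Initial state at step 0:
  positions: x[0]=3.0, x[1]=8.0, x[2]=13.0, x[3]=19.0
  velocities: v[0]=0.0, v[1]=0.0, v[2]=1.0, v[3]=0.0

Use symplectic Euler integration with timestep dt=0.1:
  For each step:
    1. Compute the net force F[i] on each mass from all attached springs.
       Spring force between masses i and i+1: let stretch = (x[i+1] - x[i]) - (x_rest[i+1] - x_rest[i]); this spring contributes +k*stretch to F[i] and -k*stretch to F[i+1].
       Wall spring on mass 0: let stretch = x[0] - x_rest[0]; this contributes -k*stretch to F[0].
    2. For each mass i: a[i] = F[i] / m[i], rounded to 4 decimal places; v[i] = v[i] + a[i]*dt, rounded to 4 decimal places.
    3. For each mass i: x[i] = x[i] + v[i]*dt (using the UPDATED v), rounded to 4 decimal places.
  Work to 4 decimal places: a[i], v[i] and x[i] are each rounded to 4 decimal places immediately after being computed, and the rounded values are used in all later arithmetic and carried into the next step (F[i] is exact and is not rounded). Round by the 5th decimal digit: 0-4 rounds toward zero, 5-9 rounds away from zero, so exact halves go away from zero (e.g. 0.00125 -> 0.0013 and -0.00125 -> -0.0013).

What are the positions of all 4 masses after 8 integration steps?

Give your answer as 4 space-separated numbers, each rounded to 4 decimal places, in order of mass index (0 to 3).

Answer: 4.1506 8.3391 14.0253 18.5707

Derivation:
Step 0: x=[3.0000 8.0000 13.0000 19.0000] v=[0.0000 0.0000 1.0000 0.0000]
Step 1: x=[3.0400 8.0000 13.1200 18.9800] v=[0.4000 0.0000 1.2000 -0.2000]
Step 2: x=[3.1184 8.0032 13.2548 18.9428] v=[0.7840 0.0320 1.3480 -0.3720]
Step 3: x=[3.2321 8.0137 13.3983 18.8918] v=[1.1373 0.1054 1.4353 -0.5096]
Step 4: x=[3.3768 8.0363 13.5440 18.8310] v=[1.4472 0.2260 1.4571 -0.6083]
Step 5: x=[3.5472 8.0759 13.6853 18.7644] v=[1.7037 0.3956 1.4130 -0.6657]
Step 6: x=[3.7372 8.1371 13.8160 18.6963] v=[1.9000 0.6117 1.3069 -0.6815]
Step 7: x=[3.9405 8.2239 13.9307 18.6305] v=[2.0325 0.8675 1.1472 -0.6576]
Step 8: x=[4.1506 8.3391 14.0253 18.5707] v=[2.1011 1.1522 0.9458 -0.5976]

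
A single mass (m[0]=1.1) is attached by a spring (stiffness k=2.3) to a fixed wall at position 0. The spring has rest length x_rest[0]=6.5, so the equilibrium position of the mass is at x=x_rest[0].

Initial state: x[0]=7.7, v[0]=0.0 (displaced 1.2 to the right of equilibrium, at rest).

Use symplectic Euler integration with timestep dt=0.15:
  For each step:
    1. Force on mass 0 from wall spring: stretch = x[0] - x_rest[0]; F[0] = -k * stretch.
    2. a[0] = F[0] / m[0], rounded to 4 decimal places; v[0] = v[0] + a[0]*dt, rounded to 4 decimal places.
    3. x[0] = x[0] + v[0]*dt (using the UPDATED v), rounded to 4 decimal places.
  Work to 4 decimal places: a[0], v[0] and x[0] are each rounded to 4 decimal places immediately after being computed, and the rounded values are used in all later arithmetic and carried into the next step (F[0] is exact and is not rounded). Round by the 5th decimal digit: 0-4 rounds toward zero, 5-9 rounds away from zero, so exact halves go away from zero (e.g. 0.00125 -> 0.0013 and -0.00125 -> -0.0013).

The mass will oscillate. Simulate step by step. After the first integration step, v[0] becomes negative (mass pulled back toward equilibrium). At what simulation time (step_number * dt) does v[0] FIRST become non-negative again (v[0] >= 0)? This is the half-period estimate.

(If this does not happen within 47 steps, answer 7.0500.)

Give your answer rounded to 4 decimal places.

Step 0: x=[7.7000] v=[0.0000]
Step 1: x=[7.6435] v=[-0.3764]
Step 2: x=[7.5332] v=[-0.7351]
Step 3: x=[7.3743] v=[-1.0591]
Step 4: x=[7.1743] v=[-1.3333]
Step 5: x=[6.9426] v=[-1.5448]
Step 6: x=[6.6901] v=[-1.6836]
Step 7: x=[6.4286] v=[-1.7432]
Step 8: x=[6.1705] v=[-1.7208]
Step 9: x=[5.9279] v=[-1.6175]
Step 10: x=[5.7122] v=[-1.4381]
Step 11: x=[5.5336] v=[-1.1910]
Step 12: x=[5.4004] v=[-0.8879]
Step 13: x=[5.3190] v=[-0.5430]
Step 14: x=[5.2931] v=[-0.1726]
Step 15: x=[5.3240] v=[0.2059]
First v>=0 after going negative at step 15, time=2.2500

Answer: 2.2500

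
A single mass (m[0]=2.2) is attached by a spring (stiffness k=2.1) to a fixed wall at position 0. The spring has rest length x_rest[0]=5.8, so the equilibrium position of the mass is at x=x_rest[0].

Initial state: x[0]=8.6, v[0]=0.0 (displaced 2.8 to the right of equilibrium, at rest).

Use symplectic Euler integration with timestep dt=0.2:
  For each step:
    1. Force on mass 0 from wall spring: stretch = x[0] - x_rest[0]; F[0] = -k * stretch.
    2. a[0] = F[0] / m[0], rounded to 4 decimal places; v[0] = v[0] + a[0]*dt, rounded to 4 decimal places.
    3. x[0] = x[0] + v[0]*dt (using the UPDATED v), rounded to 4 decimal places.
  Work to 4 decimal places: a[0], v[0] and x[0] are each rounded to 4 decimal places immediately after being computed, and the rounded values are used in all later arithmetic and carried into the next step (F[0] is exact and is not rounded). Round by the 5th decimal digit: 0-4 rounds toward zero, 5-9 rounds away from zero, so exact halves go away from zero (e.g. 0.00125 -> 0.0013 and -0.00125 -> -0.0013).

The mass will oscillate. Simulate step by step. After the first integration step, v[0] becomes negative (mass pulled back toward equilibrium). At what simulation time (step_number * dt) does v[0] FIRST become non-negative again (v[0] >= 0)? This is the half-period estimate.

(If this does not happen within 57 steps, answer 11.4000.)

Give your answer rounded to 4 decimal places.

Step 0: x=[8.6000] v=[0.0000]
Step 1: x=[8.4931] v=[-0.5345]
Step 2: x=[8.2834] v=[-1.0486]
Step 3: x=[7.9789] v=[-1.5227]
Step 4: x=[7.5912] v=[-1.9387]
Step 5: x=[7.1351] v=[-2.2807]
Step 6: x=[6.6280] v=[-2.5356]
Step 7: x=[6.0893] v=[-2.6937]
Step 8: x=[5.5395] v=[-2.7489]
Step 9: x=[4.9997] v=[-2.6992]
Step 10: x=[4.4904] v=[-2.5464]
Step 11: x=[4.0311] v=[-2.2964]
Step 12: x=[3.6394] v=[-1.9587]
Step 13: x=[3.3302] v=[-1.5462]
Step 14: x=[3.1153] v=[-1.0747]
Step 15: x=[3.0029] v=[-0.5622]
Step 16: x=[2.9973] v=[-0.0282]
Step 17: x=[3.0987] v=[0.5069]
First v>=0 after going negative at step 17, time=3.4000

Answer: 3.4000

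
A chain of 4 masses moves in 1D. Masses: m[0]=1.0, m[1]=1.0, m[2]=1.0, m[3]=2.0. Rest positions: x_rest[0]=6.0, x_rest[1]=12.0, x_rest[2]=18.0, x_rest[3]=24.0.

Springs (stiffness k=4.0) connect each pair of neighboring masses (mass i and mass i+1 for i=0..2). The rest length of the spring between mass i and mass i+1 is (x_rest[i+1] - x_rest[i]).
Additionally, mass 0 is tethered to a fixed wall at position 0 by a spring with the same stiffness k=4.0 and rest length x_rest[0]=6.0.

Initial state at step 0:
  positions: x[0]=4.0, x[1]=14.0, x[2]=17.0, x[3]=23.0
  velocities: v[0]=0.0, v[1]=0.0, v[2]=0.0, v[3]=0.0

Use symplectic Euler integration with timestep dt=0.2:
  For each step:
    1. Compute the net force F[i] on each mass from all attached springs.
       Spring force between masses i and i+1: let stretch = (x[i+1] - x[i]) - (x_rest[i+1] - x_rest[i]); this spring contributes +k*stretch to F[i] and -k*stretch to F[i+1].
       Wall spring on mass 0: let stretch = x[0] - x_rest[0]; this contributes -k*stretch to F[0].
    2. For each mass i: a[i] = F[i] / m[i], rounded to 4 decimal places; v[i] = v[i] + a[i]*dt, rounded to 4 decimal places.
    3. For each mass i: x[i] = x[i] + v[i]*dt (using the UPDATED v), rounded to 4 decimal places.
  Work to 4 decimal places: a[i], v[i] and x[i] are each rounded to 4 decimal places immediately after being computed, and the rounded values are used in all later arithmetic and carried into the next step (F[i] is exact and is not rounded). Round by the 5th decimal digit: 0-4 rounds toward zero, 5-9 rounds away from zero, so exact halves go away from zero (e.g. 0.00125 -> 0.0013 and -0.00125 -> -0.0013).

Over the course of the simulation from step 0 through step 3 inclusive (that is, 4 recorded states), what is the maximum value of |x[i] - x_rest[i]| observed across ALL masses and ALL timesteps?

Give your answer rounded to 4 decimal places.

Answer: 2.0955

Derivation:
Step 0: x=[4.0000 14.0000 17.0000 23.0000] v=[0.0000 0.0000 0.0000 0.0000]
Step 1: x=[4.9600 12.8800 17.4800 23.0000] v=[4.8000 -5.6000 2.4000 0.0000]
Step 2: x=[6.3936 11.2288 18.1072 23.0384] v=[7.1680 -8.2560 3.1360 0.1920]
Step 3: x=[7.5779 9.9045 18.4228 23.1623] v=[5.9213 -6.6214 1.5782 0.6195]
Max displacement = 2.0955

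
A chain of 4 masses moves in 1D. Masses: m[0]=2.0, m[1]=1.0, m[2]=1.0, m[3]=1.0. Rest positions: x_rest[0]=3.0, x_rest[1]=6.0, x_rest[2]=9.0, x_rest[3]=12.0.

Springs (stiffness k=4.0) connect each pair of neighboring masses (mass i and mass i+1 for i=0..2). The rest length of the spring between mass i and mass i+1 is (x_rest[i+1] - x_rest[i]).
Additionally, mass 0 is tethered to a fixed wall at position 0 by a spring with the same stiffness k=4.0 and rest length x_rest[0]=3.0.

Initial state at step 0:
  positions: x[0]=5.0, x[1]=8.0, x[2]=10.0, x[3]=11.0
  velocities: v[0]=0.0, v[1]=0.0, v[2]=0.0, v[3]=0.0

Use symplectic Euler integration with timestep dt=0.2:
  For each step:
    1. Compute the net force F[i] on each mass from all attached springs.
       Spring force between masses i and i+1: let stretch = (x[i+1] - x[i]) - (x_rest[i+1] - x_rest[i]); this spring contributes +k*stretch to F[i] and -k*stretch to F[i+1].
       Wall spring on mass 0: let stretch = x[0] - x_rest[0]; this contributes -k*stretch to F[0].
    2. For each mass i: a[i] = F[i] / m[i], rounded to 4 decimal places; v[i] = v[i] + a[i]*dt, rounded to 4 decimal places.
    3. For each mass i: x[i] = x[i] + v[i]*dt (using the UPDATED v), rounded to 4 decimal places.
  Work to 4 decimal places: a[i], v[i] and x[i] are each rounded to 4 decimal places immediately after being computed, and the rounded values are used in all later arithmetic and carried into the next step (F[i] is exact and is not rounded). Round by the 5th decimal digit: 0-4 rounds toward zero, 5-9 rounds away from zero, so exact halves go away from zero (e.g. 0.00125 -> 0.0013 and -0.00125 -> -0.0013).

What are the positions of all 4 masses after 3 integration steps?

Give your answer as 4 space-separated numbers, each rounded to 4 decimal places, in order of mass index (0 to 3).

Step 0: x=[5.0000 8.0000 10.0000 11.0000] v=[0.0000 0.0000 0.0000 0.0000]
Step 1: x=[4.8400 7.8400 9.8400 11.3200] v=[-0.8000 -0.8000 -0.8000 1.6000]
Step 2: x=[4.5328 7.5200 9.5968 11.8832] v=[-1.5360 -1.6000 -1.2160 2.8160]
Step 3: x=[4.1020 7.0543 9.3871 12.5606] v=[-2.1542 -2.3283 -1.0483 3.3869]

Answer: 4.1020 7.0543 9.3871 12.5606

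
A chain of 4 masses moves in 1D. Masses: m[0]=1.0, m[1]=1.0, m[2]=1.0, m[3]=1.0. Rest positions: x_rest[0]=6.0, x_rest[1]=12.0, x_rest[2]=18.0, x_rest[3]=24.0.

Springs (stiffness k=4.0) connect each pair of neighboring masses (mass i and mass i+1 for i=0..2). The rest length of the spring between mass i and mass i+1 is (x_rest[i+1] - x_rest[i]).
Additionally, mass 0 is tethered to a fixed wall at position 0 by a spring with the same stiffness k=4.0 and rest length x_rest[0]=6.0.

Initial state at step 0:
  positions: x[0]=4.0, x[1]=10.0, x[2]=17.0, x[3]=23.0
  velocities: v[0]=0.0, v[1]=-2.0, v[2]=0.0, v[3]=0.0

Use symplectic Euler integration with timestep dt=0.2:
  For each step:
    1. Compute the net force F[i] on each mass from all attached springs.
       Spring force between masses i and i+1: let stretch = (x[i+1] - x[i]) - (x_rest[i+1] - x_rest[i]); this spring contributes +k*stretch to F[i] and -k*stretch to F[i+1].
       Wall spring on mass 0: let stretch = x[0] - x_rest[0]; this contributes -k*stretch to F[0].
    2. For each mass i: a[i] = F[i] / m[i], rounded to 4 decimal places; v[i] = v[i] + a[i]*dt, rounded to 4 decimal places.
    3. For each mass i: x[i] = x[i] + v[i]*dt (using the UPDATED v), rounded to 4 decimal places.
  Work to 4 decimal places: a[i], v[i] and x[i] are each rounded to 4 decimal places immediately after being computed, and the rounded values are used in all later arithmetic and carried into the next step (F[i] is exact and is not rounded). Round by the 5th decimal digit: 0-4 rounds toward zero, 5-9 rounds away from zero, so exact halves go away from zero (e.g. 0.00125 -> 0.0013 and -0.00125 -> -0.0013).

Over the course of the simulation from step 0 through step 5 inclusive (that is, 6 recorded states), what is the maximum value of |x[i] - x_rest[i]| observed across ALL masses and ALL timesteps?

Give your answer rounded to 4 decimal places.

Answer: 2.2400

Derivation:
Step 0: x=[4.0000 10.0000 17.0000 23.0000] v=[0.0000 -2.0000 0.0000 0.0000]
Step 1: x=[4.3200 9.7600 16.8400 23.0000] v=[1.6000 -1.2000 -0.8000 0.0000]
Step 2: x=[4.8192 9.7824 16.5328 22.9744] v=[2.4960 0.1120 -1.5360 -0.1280]
Step 3: x=[5.3414 10.0908 16.1762 22.8781] v=[2.6112 1.5418 -1.7830 -0.4813]
Step 4: x=[5.7689 10.6129 15.9182 22.6695] v=[2.1376 2.6106 -1.2898 -1.0428]
Step 5: x=[6.0484 11.2088 15.8916 22.3407] v=[1.3977 2.9796 -0.1330 -1.6438]
Max displacement = 2.2400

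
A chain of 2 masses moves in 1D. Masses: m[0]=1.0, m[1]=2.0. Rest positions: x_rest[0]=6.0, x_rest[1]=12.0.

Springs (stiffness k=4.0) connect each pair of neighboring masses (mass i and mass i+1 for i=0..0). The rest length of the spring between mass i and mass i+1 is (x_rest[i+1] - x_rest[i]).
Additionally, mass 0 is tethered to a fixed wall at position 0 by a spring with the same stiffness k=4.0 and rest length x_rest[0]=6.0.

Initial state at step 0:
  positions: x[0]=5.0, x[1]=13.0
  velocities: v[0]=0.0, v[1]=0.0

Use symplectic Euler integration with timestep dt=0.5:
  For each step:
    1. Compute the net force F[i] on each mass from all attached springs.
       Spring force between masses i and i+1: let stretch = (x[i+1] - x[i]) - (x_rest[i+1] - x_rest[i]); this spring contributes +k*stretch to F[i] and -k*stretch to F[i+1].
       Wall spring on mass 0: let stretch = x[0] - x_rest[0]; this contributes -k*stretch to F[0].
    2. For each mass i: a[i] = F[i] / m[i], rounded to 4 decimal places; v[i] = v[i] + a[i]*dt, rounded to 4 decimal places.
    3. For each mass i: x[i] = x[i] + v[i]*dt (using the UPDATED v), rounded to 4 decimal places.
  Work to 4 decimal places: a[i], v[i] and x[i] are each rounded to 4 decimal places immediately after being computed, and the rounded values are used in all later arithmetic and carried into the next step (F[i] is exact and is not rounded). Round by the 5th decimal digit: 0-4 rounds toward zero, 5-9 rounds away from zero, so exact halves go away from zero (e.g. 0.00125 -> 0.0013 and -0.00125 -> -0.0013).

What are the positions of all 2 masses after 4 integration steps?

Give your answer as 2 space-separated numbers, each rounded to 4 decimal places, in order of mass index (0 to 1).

Answer: 5.5000 11.7500

Derivation:
Step 0: x=[5.0000 13.0000] v=[0.0000 0.0000]
Step 1: x=[8.0000 12.0000] v=[6.0000 -2.0000]
Step 2: x=[7.0000 12.0000] v=[-2.0000 0.0000]
Step 3: x=[4.0000 12.5000] v=[-6.0000 1.0000]
Step 4: x=[5.5000 11.7500] v=[3.0000 -1.5000]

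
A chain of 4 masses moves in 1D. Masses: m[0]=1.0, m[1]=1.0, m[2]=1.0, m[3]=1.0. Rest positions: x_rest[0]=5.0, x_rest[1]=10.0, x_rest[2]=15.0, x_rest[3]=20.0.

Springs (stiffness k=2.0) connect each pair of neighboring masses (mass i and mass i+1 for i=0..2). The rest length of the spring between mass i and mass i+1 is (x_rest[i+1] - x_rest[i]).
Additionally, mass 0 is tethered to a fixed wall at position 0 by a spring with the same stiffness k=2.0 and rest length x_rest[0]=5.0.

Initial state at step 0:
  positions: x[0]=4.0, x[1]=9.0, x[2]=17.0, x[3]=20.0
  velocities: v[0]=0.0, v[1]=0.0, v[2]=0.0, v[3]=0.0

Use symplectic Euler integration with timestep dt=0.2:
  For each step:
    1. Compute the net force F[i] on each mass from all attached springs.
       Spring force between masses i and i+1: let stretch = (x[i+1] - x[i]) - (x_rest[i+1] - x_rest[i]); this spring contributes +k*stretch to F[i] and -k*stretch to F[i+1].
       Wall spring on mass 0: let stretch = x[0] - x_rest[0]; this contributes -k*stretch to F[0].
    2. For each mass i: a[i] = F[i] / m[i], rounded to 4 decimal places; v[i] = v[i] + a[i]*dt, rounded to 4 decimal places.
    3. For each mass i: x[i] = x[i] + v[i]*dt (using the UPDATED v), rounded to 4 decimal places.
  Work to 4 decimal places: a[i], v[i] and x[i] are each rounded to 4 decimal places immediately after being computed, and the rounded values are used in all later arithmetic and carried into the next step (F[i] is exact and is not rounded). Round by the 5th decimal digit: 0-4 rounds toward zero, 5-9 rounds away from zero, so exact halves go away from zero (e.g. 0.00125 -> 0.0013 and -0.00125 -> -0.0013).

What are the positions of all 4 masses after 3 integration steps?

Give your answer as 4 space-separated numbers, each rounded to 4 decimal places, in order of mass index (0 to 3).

Answer: 4.5059 10.1384 15.0559 20.7473

Derivation:
Step 0: x=[4.0000 9.0000 17.0000 20.0000] v=[0.0000 0.0000 0.0000 0.0000]
Step 1: x=[4.0800 9.2400 16.6000 20.1600] v=[0.4000 1.2000 -2.0000 0.8000]
Step 2: x=[4.2464 9.6560 15.8960 20.4352] v=[0.8320 2.0800 -3.5200 1.3760]
Step 3: x=[4.5059 10.1384 15.0559 20.7473] v=[1.2973 2.4122 -4.2003 1.5603]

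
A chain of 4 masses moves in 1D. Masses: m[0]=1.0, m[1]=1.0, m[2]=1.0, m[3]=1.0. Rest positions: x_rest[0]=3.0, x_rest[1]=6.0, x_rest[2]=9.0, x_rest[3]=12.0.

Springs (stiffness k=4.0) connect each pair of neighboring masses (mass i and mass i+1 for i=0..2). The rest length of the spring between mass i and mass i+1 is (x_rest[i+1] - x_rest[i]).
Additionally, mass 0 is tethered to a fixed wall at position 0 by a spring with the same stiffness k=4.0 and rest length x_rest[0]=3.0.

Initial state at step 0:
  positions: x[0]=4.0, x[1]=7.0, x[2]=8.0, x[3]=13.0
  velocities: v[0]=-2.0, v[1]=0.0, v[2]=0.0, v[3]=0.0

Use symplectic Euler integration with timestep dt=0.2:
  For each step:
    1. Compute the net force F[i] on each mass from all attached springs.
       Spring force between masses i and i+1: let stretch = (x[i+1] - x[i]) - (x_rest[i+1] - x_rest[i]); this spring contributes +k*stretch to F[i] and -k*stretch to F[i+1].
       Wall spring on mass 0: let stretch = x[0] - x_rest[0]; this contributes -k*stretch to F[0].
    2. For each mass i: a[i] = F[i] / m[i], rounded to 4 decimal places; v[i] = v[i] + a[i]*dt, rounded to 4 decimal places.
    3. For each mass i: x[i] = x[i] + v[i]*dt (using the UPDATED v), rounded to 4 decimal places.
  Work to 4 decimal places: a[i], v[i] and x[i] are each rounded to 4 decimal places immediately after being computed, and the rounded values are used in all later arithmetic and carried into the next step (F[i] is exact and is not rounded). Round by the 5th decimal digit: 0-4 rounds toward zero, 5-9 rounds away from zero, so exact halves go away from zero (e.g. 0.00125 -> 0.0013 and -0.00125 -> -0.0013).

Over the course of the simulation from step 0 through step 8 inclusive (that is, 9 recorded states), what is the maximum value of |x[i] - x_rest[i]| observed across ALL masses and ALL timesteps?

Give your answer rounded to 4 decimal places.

Step 0: x=[4.0000 7.0000 8.0000 13.0000] v=[-2.0000 0.0000 0.0000 0.0000]
Step 1: x=[3.4400 6.6800 8.6400 12.6800] v=[-2.8000 -1.6000 3.2000 -1.6000]
Step 2: x=[2.8480 6.1552 9.6128 12.1936] v=[-2.9600 -2.6240 4.8640 -2.4320]
Step 3: x=[2.3295 5.6545 10.4453 11.7743] v=[-2.5926 -2.5037 4.1626 -2.0966]
Step 4: x=[1.9703 5.3883 10.7239 11.6223] v=[-1.7962 -1.3311 1.3932 -0.7598]
Step 5: x=[1.8427 5.4289 10.2926 11.8066] v=[-0.6380 0.2030 -2.1566 0.9215]
Step 6: x=[1.9941 5.6739 9.3253 12.2287] v=[0.7568 1.2250 -4.8364 2.1103]
Step 7: x=[2.4152 5.9144 8.2383 12.6662] v=[2.1054 1.2023 -5.4348 2.1876]
Step 8: x=[3.0097 5.9668 7.4880 12.8753] v=[2.9726 0.2621 -3.7516 1.0453]
Max displacement = 1.7239

Answer: 1.7239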